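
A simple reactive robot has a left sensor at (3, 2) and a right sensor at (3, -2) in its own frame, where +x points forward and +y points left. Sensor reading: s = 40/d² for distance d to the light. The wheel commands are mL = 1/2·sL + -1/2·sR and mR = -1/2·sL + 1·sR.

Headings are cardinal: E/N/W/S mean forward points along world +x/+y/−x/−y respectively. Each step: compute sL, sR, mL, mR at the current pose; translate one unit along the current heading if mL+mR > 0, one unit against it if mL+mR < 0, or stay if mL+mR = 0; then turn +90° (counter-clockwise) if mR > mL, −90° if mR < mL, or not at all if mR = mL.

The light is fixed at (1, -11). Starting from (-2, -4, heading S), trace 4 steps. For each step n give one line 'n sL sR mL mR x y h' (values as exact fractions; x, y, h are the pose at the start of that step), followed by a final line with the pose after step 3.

0 40/17 40/41 480/697 -140/697 -2 -4 S
1 10/13 2/5 12/65 1/65 -2 -5 W
2 40/117 8/17 -128/1989 596/1989 -3 -5 N
3 20/37 4/13 56/481 18/481 -3 -4 W
final -4 -4 N

n=0: pose=(-2,-4,S); sL=40/17, sR=40/41; mL=480/697, mR=-140/697; mL+mR=20/41 → advance +1; mR−mL=-620/697 → turn -1·90°
n=1: pose=(-2,-5,W); sL=10/13, sR=2/5; mL=12/65, mR=1/65; mL+mR=1/5 → advance +1; mR−mL=-11/65 → turn -1·90°
n=2: pose=(-3,-5,N); sL=40/117, sR=8/17; mL=-128/1989, mR=596/1989; mL+mR=4/17 → advance +1; mR−mL=724/1989 → turn +1·90°
n=3: pose=(-3,-4,W); sL=20/37, sR=4/13; mL=56/481, mR=18/481; mL+mR=2/13 → advance +1; mR−mL=-38/481 → turn -1·90°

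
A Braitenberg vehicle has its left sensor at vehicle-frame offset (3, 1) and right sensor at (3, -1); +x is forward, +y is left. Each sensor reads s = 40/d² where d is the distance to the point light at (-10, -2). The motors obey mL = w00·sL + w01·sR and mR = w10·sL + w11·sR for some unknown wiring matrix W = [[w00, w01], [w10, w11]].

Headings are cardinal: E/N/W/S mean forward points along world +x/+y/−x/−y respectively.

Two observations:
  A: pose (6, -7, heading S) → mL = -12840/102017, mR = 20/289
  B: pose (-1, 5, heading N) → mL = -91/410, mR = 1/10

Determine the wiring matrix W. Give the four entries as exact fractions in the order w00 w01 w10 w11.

obs A: pose=(6,-7,S) → sL=40/353, sR=40/289, mL=-12840/102017, mR=20/289
obs B: pose=(-1,5,N) → sL=10/41, sR=1/5, mL=-91/410, mR=1/10
sensor matrix S = [[40/353, 40/289], [10/41, 1/5]]; det S = -46408/4182697
solve [mL_A; mL_B] = S·[w00; w01] and [mR_A; mR_B] = S·[w10; w11]:
  w00 = -1/2, w01 = -1/2, w10 = 0, w11 = 1/2

-1/2 -1/2 0 1/2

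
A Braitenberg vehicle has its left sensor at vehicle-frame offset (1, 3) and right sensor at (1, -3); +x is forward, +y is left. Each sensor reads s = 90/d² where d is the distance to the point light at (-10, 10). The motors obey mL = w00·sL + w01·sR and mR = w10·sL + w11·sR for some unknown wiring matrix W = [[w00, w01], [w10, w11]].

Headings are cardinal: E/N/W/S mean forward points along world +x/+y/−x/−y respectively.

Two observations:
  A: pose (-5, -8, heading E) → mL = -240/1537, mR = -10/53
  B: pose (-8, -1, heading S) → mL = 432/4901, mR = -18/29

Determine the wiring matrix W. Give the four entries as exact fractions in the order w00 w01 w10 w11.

obs A: pose=(-5,-8,E) → sL=10/29, sR=10/53, mL=-240/1537, mR=-10/53
obs B: pose=(-8,-1,S) → sL=90/169, sR=18/29, mL=432/4901, mR=-18/29
sensor matrix S = [[10/29, 10/53], [90/169, 18/29]]; det S = 855360/7532837
solve [mL_A; mL_B] = S·[w00; w01] and [mR_A; mR_B] = S·[w10; w11]:
  w00 = -1, w01 = 1, w10 = 0, w11 = -1

-1 1 0 -1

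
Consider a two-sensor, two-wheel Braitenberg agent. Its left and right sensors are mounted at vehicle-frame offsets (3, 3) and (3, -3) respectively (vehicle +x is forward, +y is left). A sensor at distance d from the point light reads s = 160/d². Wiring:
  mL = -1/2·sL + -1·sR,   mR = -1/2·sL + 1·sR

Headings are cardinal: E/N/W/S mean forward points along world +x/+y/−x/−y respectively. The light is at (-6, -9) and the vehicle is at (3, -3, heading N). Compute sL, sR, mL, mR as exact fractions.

left sensor world pos  = (0, 0); dL² = 117
right sensor world pos = (6, 0); dR² = 225
sL = 160/117 = 160/117
sR = 160/225 = 32/45
mL = -1/2·sL + -1·sR = -272/195
mR = -1/2·sL + 1·sR = 16/585

160/117 32/45 -272/195 16/585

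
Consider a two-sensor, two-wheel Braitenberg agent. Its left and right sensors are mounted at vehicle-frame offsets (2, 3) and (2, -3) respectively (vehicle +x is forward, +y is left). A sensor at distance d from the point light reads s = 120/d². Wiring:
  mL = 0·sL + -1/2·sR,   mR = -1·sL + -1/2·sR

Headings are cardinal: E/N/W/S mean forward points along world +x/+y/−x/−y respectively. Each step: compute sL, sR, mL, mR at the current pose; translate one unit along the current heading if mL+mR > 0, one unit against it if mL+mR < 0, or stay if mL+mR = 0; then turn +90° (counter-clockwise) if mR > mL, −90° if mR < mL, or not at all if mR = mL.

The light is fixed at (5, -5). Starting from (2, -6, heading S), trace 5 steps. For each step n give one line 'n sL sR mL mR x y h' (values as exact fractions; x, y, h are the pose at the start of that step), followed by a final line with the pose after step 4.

0 40/3 8/3 -4/3 -44/3 2 -6 S
1 60/17 60/17 -30/17 -90/17 2 -5 W
2 120/29 24 -12 -468/29 3 -5 N
3 30 15/2 -15/4 -135/4 3 -6 E
4 40/3 8/3 -4/3 -44/3 2 -6 S
final 2 -5 W

n=0: pose=(2,-6,S); sL=40/3, sR=8/3; mL=-4/3, mR=-44/3; mL+mR=-16 → advance -1; mR−mL=-40/3 → turn -1·90°
n=1: pose=(2,-5,W); sL=60/17, sR=60/17; mL=-30/17, mR=-90/17; mL+mR=-120/17 → advance -1; mR−mL=-60/17 → turn -1·90°
n=2: pose=(3,-5,N); sL=120/29, sR=24; mL=-12, mR=-468/29; mL+mR=-816/29 → advance -1; mR−mL=-120/29 → turn -1·90°
n=3: pose=(3,-6,E); sL=30, sR=15/2; mL=-15/4, mR=-135/4; mL+mR=-75/2 → advance -1; mR−mL=-30 → turn -1·90°
n=4: pose=(2,-6,S); sL=40/3, sR=8/3; mL=-4/3, mR=-44/3; mL+mR=-16 → advance -1; mR−mL=-40/3 → turn -1·90°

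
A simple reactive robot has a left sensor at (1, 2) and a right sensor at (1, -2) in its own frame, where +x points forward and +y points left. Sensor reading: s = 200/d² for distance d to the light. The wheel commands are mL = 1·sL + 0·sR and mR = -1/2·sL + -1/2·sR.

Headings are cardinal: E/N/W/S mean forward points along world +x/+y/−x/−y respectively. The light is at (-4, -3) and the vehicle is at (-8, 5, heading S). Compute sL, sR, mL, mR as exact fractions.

200/53 40/17 200/53 -2760/901

left sensor world pos  = (-6, 4); dL² = 53
right sensor world pos = (-10, 4); dR² = 85
sL = 200/53 = 200/53
sR = 200/85 = 40/17
mL = 1·sL + 0·sR = 200/53
mR = -1/2·sL + -1/2·sR = -2760/901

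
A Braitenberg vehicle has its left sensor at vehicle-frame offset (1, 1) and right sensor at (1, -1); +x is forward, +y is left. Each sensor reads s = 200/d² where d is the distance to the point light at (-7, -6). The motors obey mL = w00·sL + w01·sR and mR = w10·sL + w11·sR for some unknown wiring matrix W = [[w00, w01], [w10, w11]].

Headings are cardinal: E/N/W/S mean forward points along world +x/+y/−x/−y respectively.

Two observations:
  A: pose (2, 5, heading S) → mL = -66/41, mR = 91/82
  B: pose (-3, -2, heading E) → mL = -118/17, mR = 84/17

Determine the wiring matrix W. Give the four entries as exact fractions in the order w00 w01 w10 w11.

-1 -1/2 1/2 1/2

obs A: pose=(2,5,S) → sL=1, sR=50/41, mL=-66/41, mR=91/82
obs B: pose=(-3,-2,E) → sL=4, sR=100/17, mL=-118/17, mR=84/17
sensor matrix S = [[1, 50/41], [4, 100/17]]; det S = 700/697
solve [mL_A; mL_B] = S·[w00; w01] and [mR_A; mR_B] = S·[w10; w11]:
  w00 = -1, w01 = -1/2, w10 = 1/2, w11 = 1/2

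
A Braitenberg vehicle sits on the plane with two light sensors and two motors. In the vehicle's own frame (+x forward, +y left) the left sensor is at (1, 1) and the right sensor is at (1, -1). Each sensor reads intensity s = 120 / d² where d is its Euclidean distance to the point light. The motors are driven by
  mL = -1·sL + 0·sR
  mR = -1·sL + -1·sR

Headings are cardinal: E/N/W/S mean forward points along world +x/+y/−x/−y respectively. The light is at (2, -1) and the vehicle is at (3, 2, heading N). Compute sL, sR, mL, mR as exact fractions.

left sensor world pos  = (2, 3); dL² = 16
right sensor world pos = (4, 3); dR² = 20
sL = 120/16 = 15/2
sR = 120/20 = 6
mL = -1·sL + 0·sR = -15/2
mR = -1·sL + -1·sR = -27/2

15/2 6 -15/2 -27/2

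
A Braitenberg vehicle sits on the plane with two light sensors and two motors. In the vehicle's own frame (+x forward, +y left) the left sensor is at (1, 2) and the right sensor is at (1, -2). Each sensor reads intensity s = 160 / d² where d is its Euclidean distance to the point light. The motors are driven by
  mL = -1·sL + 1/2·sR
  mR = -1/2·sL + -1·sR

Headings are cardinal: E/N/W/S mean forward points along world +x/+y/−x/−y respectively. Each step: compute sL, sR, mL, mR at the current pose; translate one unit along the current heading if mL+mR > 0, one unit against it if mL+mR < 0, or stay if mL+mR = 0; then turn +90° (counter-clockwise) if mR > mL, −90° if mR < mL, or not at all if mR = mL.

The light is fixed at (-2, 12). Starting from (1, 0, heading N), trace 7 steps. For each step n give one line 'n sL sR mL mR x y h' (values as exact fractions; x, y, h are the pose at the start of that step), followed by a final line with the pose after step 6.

0 80/61 80/73 -3400/4453 -7800/4453 1 0 N
1 160/137 160/241 -27600/33017 -41200/33017 1 -1 E
2 40/53 40/49 -900/2597 -3100/2597 0 -1 S
3 160/197 160/101 -400/19897 -39600/19897 0 0 W
4 80/61 80/73 -3400/4453 -7800/4453 1 0 N
5 160/137 160/241 -27600/33017 -41200/33017 1 -1 E
6 40/53 40/49 -900/2597 -3100/2597 0 -1 S
final 0 0 W

n=0: pose=(1,0,N); sL=80/61, sR=80/73; mL=-3400/4453, mR=-7800/4453; mL+mR=-11200/4453 → advance -1; mR−mL=-4400/4453 → turn -1·90°
n=1: pose=(1,-1,E); sL=160/137, sR=160/241; mL=-27600/33017, mR=-41200/33017; mL+mR=-68800/33017 → advance -1; mR−mL=-13600/33017 → turn -1·90°
n=2: pose=(0,-1,S); sL=40/53, sR=40/49; mL=-900/2597, mR=-3100/2597; mL+mR=-4000/2597 → advance -1; mR−mL=-2200/2597 → turn -1·90°
n=3: pose=(0,0,W); sL=160/197, sR=160/101; mL=-400/19897, mR=-39600/19897; mL+mR=-40000/19897 → advance -1; mR−mL=-39200/19897 → turn -1·90°
n=4: pose=(1,0,N); sL=80/61, sR=80/73; mL=-3400/4453, mR=-7800/4453; mL+mR=-11200/4453 → advance -1; mR−mL=-4400/4453 → turn -1·90°
n=5: pose=(1,-1,E); sL=160/137, sR=160/241; mL=-27600/33017, mR=-41200/33017; mL+mR=-68800/33017 → advance -1; mR−mL=-13600/33017 → turn -1·90°
n=6: pose=(0,-1,S); sL=40/53, sR=40/49; mL=-900/2597, mR=-3100/2597; mL+mR=-4000/2597 → advance -1; mR−mL=-2200/2597 → turn -1·90°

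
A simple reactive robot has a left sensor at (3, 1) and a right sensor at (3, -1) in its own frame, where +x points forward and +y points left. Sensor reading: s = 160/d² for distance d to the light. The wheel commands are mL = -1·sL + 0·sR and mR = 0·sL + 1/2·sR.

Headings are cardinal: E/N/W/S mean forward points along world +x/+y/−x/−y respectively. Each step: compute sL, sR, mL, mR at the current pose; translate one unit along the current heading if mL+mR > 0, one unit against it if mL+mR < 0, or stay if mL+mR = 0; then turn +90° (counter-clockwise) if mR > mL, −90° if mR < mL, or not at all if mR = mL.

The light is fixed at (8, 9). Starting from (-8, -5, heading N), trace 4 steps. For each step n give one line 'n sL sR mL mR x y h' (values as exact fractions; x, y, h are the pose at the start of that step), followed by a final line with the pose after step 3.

n=0: pose=(-8,-5,N); sL=16/41, sR=80/173; mL=-16/41, mR=40/173; mL+mR=-1128/7093 → advance -1; mR−mL=4408/7093 → turn +1·90°
n=1: pose=(-8,-6,W); sL=160/617, sR=160/557; mL=-160/617, mR=80/557; mL+mR=-39760/343669 → advance -1; mR−mL=138480/343669 → turn +1·90°
n=2: pose=(-7,-6,S); sL=4/13, sR=8/29; mL=-4/13, mR=4/29; mL+mR=-64/377 → advance -1; mR−mL=168/377 → turn +1·90°
n=3: pose=(-7,-5,E); sL=160/313, sR=160/369; mL=-160/313, mR=80/369; mL+mR=-34000/115497 → advance -1; mR−mL=84080/115497 → turn +1·90°

0 16/41 80/173 -16/41 40/173 -8 -5 N
1 160/617 160/557 -160/617 80/557 -8 -6 W
2 4/13 8/29 -4/13 4/29 -7 -6 S
3 160/313 160/369 -160/313 80/369 -7 -5 E
final -8 -5 N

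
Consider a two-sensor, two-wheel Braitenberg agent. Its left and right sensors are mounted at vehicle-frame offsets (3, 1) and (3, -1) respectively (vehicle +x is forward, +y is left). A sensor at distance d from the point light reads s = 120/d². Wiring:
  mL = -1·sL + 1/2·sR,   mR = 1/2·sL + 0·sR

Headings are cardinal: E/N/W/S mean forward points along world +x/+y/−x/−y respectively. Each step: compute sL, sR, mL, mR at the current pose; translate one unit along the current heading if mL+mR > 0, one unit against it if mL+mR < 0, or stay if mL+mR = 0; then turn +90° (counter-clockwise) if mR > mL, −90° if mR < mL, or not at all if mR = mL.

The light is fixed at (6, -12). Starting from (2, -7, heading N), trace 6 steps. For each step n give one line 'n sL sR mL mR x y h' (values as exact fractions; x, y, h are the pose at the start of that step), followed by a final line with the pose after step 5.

n=0: pose=(2,-7,N); sL=120/89, sR=120/73; mL=-3420/6497, mR=60/89; mL+mR=960/6497 → advance +1; mR−mL=7800/6497 → turn +1·90°
n=1: pose=(2,-6,W); sL=60/37, sR=60/49; mL=-1830/1813, mR=30/37; mL+mR=-360/1813 → advance -1; mR−mL=3300/1813 → turn +1·90°
n=2: pose=(3,-6,S); sL=120/13, sR=24/5; mL=-444/65, mR=60/13; mL+mR=-144/65 → advance -1; mR−mL=744/65 → turn +1·90°
n=3: pose=(3,-5,E); sL=15/8, sR=10/3; mL=-5/24, mR=15/16; mL+mR=35/48 → advance +1; mR−mL=55/48 → turn +1·90°
n=4: pose=(4,-5,N); sL=120/109, sR=120/101; mL=-5580/11009, mR=60/109; mL+mR=480/11009 → advance +1; mR−mL=11640/11009 → turn +1·90°
n=5: pose=(4,-4,W); sL=60/37, sR=60/53; mL=-2070/1961, mR=30/37; mL+mR=-480/1961 → advance -1; mR−mL=3660/1961 → turn +1·90°

0 120/89 120/73 -3420/6497 60/89 2 -7 N
1 60/37 60/49 -1830/1813 30/37 2 -6 W
2 120/13 24/5 -444/65 60/13 3 -6 S
3 15/8 10/3 -5/24 15/16 3 -5 E
4 120/109 120/101 -5580/11009 60/109 4 -5 N
5 60/37 60/53 -2070/1961 30/37 4 -4 W
final 5 -4 S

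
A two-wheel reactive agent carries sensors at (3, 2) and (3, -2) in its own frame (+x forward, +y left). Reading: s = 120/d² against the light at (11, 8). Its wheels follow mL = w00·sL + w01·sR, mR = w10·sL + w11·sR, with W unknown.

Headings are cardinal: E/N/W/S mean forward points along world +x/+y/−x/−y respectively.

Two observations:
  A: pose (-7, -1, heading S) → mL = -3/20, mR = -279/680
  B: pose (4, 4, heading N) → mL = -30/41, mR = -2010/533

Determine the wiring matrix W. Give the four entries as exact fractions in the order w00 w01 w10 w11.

obs A: pose=(-7,-1,S) → sL=3/10, sR=15/68, mL=-3/20, mR=-279/680
obs B: pose=(4,4,N) → sL=60/41, sR=60/13, mL=-30/41, mR=-2010/533
sensor matrix S = [[3/10, 15/68], [60/41, 60/13]]; det S = 9621/9061
solve [mL_A; mL_B] = S·[w00; w01] and [mR_A; mR_B] = S·[w10; w11]:
  w00 = -1/2, w01 = 0, w10 = -1, w11 = -1/2

-1/2 0 -1 -1/2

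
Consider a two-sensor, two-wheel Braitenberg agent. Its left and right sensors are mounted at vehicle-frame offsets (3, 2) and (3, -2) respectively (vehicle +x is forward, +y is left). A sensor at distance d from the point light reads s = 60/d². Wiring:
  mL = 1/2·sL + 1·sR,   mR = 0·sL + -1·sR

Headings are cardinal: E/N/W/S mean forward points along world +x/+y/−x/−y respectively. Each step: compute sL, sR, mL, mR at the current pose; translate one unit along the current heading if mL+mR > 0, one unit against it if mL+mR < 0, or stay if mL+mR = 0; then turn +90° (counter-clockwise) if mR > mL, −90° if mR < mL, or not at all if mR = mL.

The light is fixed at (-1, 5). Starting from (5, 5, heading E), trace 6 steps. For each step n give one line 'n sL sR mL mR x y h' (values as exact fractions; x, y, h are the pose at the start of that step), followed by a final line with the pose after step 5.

0 12/17 12/17 18/17 -12/17 5 5 E
1 2/3 30/17 107/51 -30/17 6 5 S
2 12/5 60/17 402/85 -60/17 6 4 W
3 3 15/17 81/34 -15/17 5 4 N
4 12/17 12/17 18/17 -12/17 5 5 E
5 2/3 30/17 107/51 -30/17 6 5 S
final 6 4 W

n=0: pose=(5,5,E); sL=12/17, sR=12/17; mL=18/17, mR=-12/17; mL+mR=6/17 → advance +1; mR−mL=-30/17 → turn -1·90°
n=1: pose=(6,5,S); sL=2/3, sR=30/17; mL=107/51, mR=-30/17; mL+mR=1/3 → advance +1; mR−mL=-197/51 → turn -1·90°
n=2: pose=(6,4,W); sL=12/5, sR=60/17; mL=402/85, mR=-60/17; mL+mR=6/5 → advance +1; mR−mL=-702/85 → turn -1·90°
n=3: pose=(5,4,N); sL=3, sR=15/17; mL=81/34, mR=-15/17; mL+mR=3/2 → advance +1; mR−mL=-111/34 → turn -1·90°
n=4: pose=(5,5,E); sL=12/17, sR=12/17; mL=18/17, mR=-12/17; mL+mR=6/17 → advance +1; mR−mL=-30/17 → turn -1·90°
n=5: pose=(6,5,S); sL=2/3, sR=30/17; mL=107/51, mR=-30/17; mL+mR=1/3 → advance +1; mR−mL=-197/51 → turn -1·90°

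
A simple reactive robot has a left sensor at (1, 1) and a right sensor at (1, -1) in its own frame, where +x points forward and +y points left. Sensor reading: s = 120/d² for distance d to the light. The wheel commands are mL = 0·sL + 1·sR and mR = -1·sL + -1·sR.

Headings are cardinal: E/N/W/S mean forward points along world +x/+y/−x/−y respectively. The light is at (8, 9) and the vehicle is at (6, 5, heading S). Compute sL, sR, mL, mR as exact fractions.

left sensor world pos  = (7, 4); dL² = 26
right sensor world pos = (5, 4); dR² = 34
sL = 120/26 = 60/13
sR = 120/34 = 60/17
mL = 0·sL + 1·sR = 60/17
mR = -1·sL + -1·sR = -1800/221

60/13 60/17 60/17 -1800/221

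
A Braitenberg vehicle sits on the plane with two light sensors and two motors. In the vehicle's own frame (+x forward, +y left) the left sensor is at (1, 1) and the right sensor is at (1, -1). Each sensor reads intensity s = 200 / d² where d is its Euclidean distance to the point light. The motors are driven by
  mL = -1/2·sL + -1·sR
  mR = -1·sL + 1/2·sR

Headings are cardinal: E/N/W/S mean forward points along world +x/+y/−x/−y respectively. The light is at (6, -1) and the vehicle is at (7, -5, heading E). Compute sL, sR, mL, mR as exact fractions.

200/13 200/29 -5500/377 -4500/377

left sensor world pos  = (8, -4); dL² = 13
right sensor world pos = (8, -6); dR² = 29
sL = 200/13 = 200/13
sR = 200/29 = 200/29
mL = -1/2·sL + -1·sR = -5500/377
mR = -1·sL + 1/2·sR = -4500/377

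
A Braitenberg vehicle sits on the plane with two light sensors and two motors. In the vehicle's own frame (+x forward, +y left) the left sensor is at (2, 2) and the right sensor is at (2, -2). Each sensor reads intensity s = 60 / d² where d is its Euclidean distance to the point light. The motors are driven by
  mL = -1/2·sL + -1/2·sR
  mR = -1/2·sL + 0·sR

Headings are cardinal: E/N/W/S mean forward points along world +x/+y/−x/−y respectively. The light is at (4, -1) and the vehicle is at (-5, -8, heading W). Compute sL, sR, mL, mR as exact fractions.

left sensor world pos  = (-7, -10); dL² = 202
right sensor world pos = (-7, -6); dR² = 146
sL = 60/202 = 30/101
sR = 60/146 = 30/73
mL = -1/2·sL + -1/2·sR = -2610/7373
mR = -1/2·sL + 0·sR = -15/101

30/101 30/73 -2610/7373 -15/101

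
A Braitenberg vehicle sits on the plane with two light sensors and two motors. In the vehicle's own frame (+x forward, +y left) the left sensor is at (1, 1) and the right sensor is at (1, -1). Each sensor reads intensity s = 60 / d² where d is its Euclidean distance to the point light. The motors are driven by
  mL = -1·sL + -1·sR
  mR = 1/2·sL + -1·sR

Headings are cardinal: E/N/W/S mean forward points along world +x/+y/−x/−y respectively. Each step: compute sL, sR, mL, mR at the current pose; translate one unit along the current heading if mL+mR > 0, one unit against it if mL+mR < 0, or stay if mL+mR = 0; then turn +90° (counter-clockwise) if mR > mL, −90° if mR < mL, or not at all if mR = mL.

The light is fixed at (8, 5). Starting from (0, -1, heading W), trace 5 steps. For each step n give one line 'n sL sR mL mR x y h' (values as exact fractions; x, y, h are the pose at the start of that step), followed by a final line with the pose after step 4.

n=0: pose=(0,-1,W); sL=6/13, sR=30/53; mL=-708/689, mR=-231/689; mL+mR=-939/689 → advance -1; mR−mL=9/13 → turn +1·90°
n=1: pose=(1,-1,S); sL=12/17, sR=60/113; mL=-2376/1921, mR=-342/1921; mL+mR=-2718/1921 → advance -1; mR−mL=18/17 → turn +1·90°
n=2: pose=(1,0,E); sL=15/13, sR=5/6; mL=-155/78, mR=-10/39; mL+mR=-175/78 → advance -1; mR−mL=45/26 → turn +1·90°
n=3: pose=(0,0,N); sL=60/97, sR=12/13; mL=-1944/1261, mR=-774/1261; mL+mR=-2718/1261 → advance -1; mR−mL=90/97 → turn +1·90°
n=4: pose=(0,-1,W); sL=6/13, sR=30/53; mL=-708/689, mR=-231/689; mL+mR=-939/689 → advance -1; mR−mL=9/13 → turn +1·90°

0 6/13 30/53 -708/689 -231/689 0 -1 W
1 12/17 60/113 -2376/1921 -342/1921 1 -1 S
2 15/13 5/6 -155/78 -10/39 1 0 E
3 60/97 12/13 -1944/1261 -774/1261 0 0 N
4 6/13 30/53 -708/689 -231/689 0 -1 W
final 1 -1 S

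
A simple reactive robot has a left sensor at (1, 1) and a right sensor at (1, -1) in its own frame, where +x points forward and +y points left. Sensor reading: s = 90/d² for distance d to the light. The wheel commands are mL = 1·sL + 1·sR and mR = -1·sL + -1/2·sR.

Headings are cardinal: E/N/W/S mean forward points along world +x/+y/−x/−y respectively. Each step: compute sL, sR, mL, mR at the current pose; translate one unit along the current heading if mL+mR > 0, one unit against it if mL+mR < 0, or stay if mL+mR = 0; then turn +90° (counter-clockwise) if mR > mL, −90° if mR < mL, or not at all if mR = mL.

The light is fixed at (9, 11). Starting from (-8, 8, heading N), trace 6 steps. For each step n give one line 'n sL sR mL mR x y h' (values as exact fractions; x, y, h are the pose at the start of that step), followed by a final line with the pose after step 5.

0 45/164 9/26 1323/2132 -477/1066 -8 8 N
1 90/257 18/53 9396/13621 -7083/13621 -8 9 E
2 5/13 45/149 1330/1937 -2075/3874 -7 9 S
3 18/61 90/293 10764/17873 -8019/17873 -7 8 W
4 45/164 9/26 1323/2132 -477/1066 -8 8 N
5 90/257 18/53 9396/13621 -7083/13621 -8 9 E
final -7 9 S

n=0: pose=(-8,8,N); sL=45/164, sR=9/26; mL=1323/2132, mR=-477/1066; mL+mR=9/52 → advance +1; mR−mL=-2277/2132 → turn -1·90°
n=1: pose=(-8,9,E); sL=90/257, sR=18/53; mL=9396/13621, mR=-7083/13621; mL+mR=9/53 → advance +1; mR−mL=-16479/13621 → turn -1·90°
n=2: pose=(-7,9,S); sL=5/13, sR=45/149; mL=1330/1937, mR=-2075/3874; mL+mR=45/298 → advance +1; mR−mL=-4735/3874 → turn -1·90°
n=3: pose=(-7,8,W); sL=18/61, sR=90/293; mL=10764/17873, mR=-8019/17873; mL+mR=45/293 → advance +1; mR−mL=-18783/17873 → turn -1·90°
n=4: pose=(-8,8,N); sL=45/164, sR=9/26; mL=1323/2132, mR=-477/1066; mL+mR=9/52 → advance +1; mR−mL=-2277/2132 → turn -1·90°
n=5: pose=(-8,9,E); sL=90/257, sR=18/53; mL=9396/13621, mR=-7083/13621; mL+mR=9/53 → advance +1; mR−mL=-16479/13621 → turn -1·90°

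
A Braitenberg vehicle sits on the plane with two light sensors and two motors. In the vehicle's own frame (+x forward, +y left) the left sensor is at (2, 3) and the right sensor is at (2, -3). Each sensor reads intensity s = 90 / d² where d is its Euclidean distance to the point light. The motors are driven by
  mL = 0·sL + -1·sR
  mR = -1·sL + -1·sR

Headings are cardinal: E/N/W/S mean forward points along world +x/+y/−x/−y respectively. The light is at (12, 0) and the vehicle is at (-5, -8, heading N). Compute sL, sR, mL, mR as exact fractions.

45/218 45/116 -45/116 -7515/12644

left sensor world pos  = (-8, -6); dL² = 436
right sensor world pos = (-2, -6); dR² = 232
sL = 90/436 = 45/218
sR = 90/232 = 45/116
mL = 0·sL + -1·sR = -45/116
mR = -1·sL + -1·sR = -7515/12644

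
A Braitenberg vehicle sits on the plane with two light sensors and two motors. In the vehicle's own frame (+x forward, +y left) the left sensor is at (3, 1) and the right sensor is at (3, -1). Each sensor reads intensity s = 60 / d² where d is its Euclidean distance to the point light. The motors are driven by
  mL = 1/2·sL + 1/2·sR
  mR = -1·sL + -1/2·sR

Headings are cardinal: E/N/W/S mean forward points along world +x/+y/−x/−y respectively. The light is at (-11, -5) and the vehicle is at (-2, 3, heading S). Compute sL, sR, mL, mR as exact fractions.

12/25 60/89 1284/2225 -1818/2225

left sensor world pos  = (-1, 0); dL² = 125
right sensor world pos = (-3, 0); dR² = 89
sL = 60/125 = 12/25
sR = 60/89 = 60/89
mL = 1/2·sL + 1/2·sR = 1284/2225
mR = -1·sL + -1/2·sR = -1818/2225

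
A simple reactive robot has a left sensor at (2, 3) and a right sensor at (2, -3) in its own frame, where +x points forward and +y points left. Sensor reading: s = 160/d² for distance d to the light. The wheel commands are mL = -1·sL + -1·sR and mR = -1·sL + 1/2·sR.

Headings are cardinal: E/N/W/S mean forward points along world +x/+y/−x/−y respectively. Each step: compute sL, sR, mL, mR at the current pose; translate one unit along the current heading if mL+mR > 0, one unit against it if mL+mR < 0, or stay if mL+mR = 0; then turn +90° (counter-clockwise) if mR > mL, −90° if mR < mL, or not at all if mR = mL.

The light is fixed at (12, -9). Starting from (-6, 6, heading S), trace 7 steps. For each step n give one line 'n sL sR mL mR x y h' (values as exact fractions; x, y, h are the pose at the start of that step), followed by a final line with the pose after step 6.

0 80/197 16/61 -8032/12017 -3304/12017 -6 6 S
1 160/617 32/85 -33344/52445 -3728/52445 -6 7 E
2 20/101 8/29 -1388/2929 -176/2929 -7 7 N
3 32/117 32/153 -320/663 -112/663 -7 6 W
4 80/197 16/61 -8032/12017 -3304/12017 -6 6 S
5 160/617 32/85 -33344/52445 -3728/52445 -6 7 E
6 20/101 8/29 -1388/2929 -176/2929 -7 7 N
final -7 6 W

n=0: pose=(-6,6,S); sL=80/197, sR=16/61; mL=-8032/12017, mR=-3304/12017; mL+mR=-11336/12017 → advance -1; mR−mL=24/61 → turn +1·90°
n=1: pose=(-6,7,E); sL=160/617, sR=32/85; mL=-33344/52445, mR=-3728/52445; mL+mR=-37072/52445 → advance -1; mR−mL=48/85 → turn +1·90°
n=2: pose=(-7,7,N); sL=20/101, sR=8/29; mL=-1388/2929, mR=-176/2929; mL+mR=-1564/2929 → advance -1; mR−mL=12/29 → turn +1·90°
n=3: pose=(-7,6,W); sL=32/117, sR=32/153; mL=-320/663, mR=-112/663; mL+mR=-144/221 → advance -1; mR−mL=16/51 → turn +1·90°
n=4: pose=(-6,6,S); sL=80/197, sR=16/61; mL=-8032/12017, mR=-3304/12017; mL+mR=-11336/12017 → advance -1; mR−mL=24/61 → turn +1·90°
n=5: pose=(-6,7,E); sL=160/617, sR=32/85; mL=-33344/52445, mR=-3728/52445; mL+mR=-37072/52445 → advance -1; mR−mL=48/85 → turn +1·90°
n=6: pose=(-7,7,N); sL=20/101, sR=8/29; mL=-1388/2929, mR=-176/2929; mL+mR=-1564/2929 → advance -1; mR−mL=12/29 → turn +1·90°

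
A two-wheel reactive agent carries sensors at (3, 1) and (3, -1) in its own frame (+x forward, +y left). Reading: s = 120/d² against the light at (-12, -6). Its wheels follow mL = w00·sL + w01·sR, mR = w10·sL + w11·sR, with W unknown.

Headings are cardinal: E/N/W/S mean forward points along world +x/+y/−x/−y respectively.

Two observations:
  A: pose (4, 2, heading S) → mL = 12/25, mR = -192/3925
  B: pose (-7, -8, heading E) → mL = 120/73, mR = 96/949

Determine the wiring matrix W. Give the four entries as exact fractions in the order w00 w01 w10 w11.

obs A: pose=(4,2,S) → sL=60/157, sR=12/25, mL=12/25, mR=-192/3925
obs B: pose=(-7,-8,E) → sL=24/13, sR=120/73, mL=120/73, mR=96/949
sensor matrix S = [[60/157, 12/25], [24/13, 120/73]]; det S = -960768/3724825
solve [mL_A; mL_B] = S·[w00; w01] and [mR_A; mR_B] = S·[w10; w11]:
  w00 = 0, w01 = 1, w10 = 1/2, w11 = -1/2

0 1 1/2 -1/2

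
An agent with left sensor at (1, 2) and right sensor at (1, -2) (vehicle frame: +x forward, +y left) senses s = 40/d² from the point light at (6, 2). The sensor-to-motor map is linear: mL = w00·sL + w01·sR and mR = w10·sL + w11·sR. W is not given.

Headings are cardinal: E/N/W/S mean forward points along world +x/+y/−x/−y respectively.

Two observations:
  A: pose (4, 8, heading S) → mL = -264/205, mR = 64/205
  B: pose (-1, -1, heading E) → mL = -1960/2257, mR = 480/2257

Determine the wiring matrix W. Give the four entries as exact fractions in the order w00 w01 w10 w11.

obs A: pose=(4,8,S) → sL=8/5, sR=40/41, mL=-264/205, mR=64/205
obs B: pose=(-1,-1,E) → sL=40/37, sR=40/61, mL=-1960/2257, mR=480/2257
sensor matrix S = [[8/5, 40/41], [40/37, 40/61]]; det S = -512/92537
solve [mL_A; mL_B] = S·[w00; w01] and [mR_A; mR_B] = S·[w10; w11]:
  w00 = -1/2, w01 = -1/2, w10 = 1/2, w11 = -1/2

-1/2 -1/2 1/2 -1/2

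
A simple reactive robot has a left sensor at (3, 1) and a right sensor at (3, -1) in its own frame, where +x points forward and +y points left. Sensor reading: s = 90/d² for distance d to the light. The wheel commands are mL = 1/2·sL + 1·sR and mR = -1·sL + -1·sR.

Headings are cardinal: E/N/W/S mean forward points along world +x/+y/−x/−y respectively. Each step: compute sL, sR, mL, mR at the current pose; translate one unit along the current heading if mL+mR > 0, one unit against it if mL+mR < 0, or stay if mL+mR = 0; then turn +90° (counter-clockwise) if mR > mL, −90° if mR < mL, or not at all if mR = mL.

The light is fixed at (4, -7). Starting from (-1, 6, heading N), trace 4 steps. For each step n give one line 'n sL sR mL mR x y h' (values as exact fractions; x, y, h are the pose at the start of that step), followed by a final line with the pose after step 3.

0 45/146 45/136 4815/9928 -6345/9928 -1 6 N
1 90/173 18/25 4239/4325 -5364/4325 -1 5 E
2 45/53 9/13 1539/1378 -1062/689 -2 5 S
3 2/5 90/277 727/1385 -1004/1385 -2 6 W
final -1 6 N

n=0: pose=(-1,6,N); sL=45/146, sR=45/136; mL=4815/9928, mR=-6345/9928; mL+mR=-45/292 → advance -1; mR−mL=-1395/1241 → turn -1·90°
n=1: pose=(-1,5,E); sL=90/173, sR=18/25; mL=4239/4325, mR=-5364/4325; mL+mR=-45/173 → advance -1; mR−mL=-9603/4325 → turn -1·90°
n=2: pose=(-2,5,S); sL=45/53, sR=9/13; mL=1539/1378, mR=-1062/689; mL+mR=-45/106 → advance -1; mR−mL=-3663/1378 → turn -1·90°
n=3: pose=(-2,6,W); sL=2/5, sR=90/277; mL=727/1385, mR=-1004/1385; mL+mR=-1/5 → advance -1; mR−mL=-1731/1385 → turn -1·90°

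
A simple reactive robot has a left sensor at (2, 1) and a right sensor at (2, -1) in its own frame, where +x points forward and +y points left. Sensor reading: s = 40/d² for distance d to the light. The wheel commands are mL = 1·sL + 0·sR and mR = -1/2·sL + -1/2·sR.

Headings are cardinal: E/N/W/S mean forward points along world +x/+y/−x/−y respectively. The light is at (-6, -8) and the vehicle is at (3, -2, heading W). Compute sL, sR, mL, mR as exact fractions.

20/37 20/49 20/37 -860/1813

left sensor world pos  = (1, -3); dL² = 74
right sensor world pos = (1, -1); dR² = 98
sL = 40/74 = 20/37
sR = 40/98 = 20/49
mL = 1·sL + 0·sR = 20/37
mR = -1/2·sL + -1/2·sR = -860/1813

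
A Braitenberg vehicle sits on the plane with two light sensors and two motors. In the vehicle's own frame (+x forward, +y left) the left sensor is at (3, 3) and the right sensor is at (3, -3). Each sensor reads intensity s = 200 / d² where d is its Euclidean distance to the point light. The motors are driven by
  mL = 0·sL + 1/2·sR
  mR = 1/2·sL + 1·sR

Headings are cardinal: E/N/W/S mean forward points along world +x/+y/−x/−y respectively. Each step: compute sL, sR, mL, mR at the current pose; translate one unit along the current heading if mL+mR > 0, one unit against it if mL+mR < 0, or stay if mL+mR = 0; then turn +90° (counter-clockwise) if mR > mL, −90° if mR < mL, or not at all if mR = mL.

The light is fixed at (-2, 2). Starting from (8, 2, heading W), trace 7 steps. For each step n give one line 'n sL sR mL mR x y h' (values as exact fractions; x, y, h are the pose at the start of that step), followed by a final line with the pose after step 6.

n=0: pose=(8,2,W); sL=100/29, sR=100/29; mL=50/29, mR=150/29; mL+mR=200/29 → advance +1; mR−mL=100/29 → turn +1·90°
n=1: pose=(7,2,S); sL=200/153, sR=40/9; mL=20/9, mR=260/51; mL+mR=1120/153 → advance +1; mR−mL=440/153 → turn +1·90°
n=2: pose=(7,1,E); sL=50/37, sR=5/4; mL=5/8, mR=285/148; mL+mR=755/296 → advance +1; mR−mL=385/296 → turn +1·90°
n=3: pose=(8,1,N); sL=200/53, sR=200/173; mL=100/173, mR=27900/9169; mL+mR=33200/9169 → advance +1; mR−mL=22600/9169 → turn +1·90°
n=4: pose=(8,2,W); sL=100/29, sR=100/29; mL=50/29, mR=150/29; mL+mR=200/29 → advance +1; mR−mL=100/29 → turn +1·90°
n=5: pose=(7,2,S); sL=200/153, sR=40/9; mL=20/9, mR=260/51; mL+mR=1120/153 → advance +1; mR−mL=440/153 → turn +1·90°
n=6: pose=(7,1,E); sL=50/37, sR=5/4; mL=5/8, mR=285/148; mL+mR=755/296 → advance +1; mR−mL=385/296 → turn +1·90°

0 100/29 100/29 50/29 150/29 8 2 W
1 200/153 40/9 20/9 260/51 7 2 S
2 50/37 5/4 5/8 285/148 7 1 E
3 200/53 200/173 100/173 27900/9169 8 1 N
4 100/29 100/29 50/29 150/29 8 2 W
5 200/153 40/9 20/9 260/51 7 2 S
6 50/37 5/4 5/8 285/148 7 1 E
final 8 1 N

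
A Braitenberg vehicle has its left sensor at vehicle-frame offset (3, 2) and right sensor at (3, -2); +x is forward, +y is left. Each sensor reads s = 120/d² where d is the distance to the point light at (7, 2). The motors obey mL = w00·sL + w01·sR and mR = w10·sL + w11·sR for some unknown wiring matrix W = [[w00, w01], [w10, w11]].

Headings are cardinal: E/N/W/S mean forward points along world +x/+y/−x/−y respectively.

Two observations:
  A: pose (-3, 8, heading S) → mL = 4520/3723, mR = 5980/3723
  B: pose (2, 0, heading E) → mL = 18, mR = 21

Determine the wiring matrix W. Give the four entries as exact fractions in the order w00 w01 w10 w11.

1/2 1/2 1/2 1

obs A: pose=(-3,8,S) → sL=120/73, sR=40/51, mL=4520/3723, mR=5980/3723
obs B: pose=(2,0,E) → sL=30, sR=6, mL=18, mR=21
sensor matrix S = [[120/73, 40/51], [30, 6]]; det S = -16960/1241
solve [mL_A; mL_B] = S·[w00; w01] and [mR_A; mR_B] = S·[w10; w11]:
  w00 = 1/2, w01 = 1/2, w10 = 1/2, w11 = 1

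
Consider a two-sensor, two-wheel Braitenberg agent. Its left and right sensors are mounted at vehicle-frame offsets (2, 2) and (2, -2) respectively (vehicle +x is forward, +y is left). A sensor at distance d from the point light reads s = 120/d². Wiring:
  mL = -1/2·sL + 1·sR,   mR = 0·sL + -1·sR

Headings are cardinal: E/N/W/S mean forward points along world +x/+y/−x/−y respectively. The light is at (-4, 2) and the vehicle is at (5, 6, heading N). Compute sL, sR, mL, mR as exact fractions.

left sensor world pos  = (3, 8); dL² = 85
right sensor world pos = (7, 8); dR² = 157
sL = 120/85 = 24/17
sR = 120/157 = 120/157
mL = -1/2·sL + 1·sR = 156/2669
mR = 0·sL + -1·sR = -120/157

24/17 120/157 156/2669 -120/157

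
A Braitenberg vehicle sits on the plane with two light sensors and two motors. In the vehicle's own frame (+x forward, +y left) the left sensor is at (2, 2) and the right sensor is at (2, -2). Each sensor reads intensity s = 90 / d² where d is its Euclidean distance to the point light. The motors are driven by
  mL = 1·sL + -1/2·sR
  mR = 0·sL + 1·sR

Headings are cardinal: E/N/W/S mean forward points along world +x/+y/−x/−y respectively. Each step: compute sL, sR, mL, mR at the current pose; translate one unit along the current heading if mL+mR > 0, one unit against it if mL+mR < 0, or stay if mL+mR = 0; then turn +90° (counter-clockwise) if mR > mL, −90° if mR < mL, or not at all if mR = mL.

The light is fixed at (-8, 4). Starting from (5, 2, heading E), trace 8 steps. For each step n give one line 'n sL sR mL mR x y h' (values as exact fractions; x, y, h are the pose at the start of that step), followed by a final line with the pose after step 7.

n=0: pose=(5,2,E); sL=2/5, sR=90/241; mL=257/1205, mR=90/241; mL+mR=707/1205 → advance +1; mR−mL=193/1205 → turn +1·90°
n=1: pose=(6,2,N); sL=5/8, sR=45/128; mL=115/256, mR=45/128; mL+mR=205/256 → advance +1; mR−mL=-25/256 → turn -1·90°
n=2: pose=(6,3,E); sL=90/257, sR=18/53; mL=2457/13621, mR=18/53; mL+mR=7083/13621 → advance +1; mR−mL=2169/13621 → turn +1·90°
n=3: pose=(7,3,N); sL=9/17, sR=9/29; mL=369/986, mR=9/29; mL+mR=675/986 → advance +1; mR−mL=-63/986 → turn -1·90°
n=4: pose=(7,4,E); sL=90/293, sR=90/293; mL=45/293, mR=90/293; mL+mR=135/293 → advance +1; mR−mL=45/293 → turn +1·90°
n=5: pose=(8,4,N); sL=9/20, sR=45/164; mL=513/1640, mR=45/164; mL+mR=963/1640 → advance +1; mR−mL=-63/1640 → turn -1·90°
n=6: pose=(8,5,E); sL=10/37, sR=18/65; mL=317/2405, mR=18/65; mL+mR=983/2405 → advance +1; mR−mL=349/2405 → turn +1·90°
n=7: pose=(9,5,N); sL=5/13, sR=9/37; mL=253/962, mR=9/37; mL+mR=487/962 → advance +1; mR−mL=-19/962 → turn -1·90°

0 2/5 90/241 257/1205 90/241 5 2 E
1 5/8 45/128 115/256 45/128 6 2 N
2 90/257 18/53 2457/13621 18/53 6 3 E
3 9/17 9/29 369/986 9/29 7 3 N
4 90/293 90/293 45/293 90/293 7 4 E
5 9/20 45/164 513/1640 45/164 8 4 N
6 10/37 18/65 317/2405 18/65 8 5 E
7 5/13 9/37 253/962 9/37 9 5 N
final 9 6 E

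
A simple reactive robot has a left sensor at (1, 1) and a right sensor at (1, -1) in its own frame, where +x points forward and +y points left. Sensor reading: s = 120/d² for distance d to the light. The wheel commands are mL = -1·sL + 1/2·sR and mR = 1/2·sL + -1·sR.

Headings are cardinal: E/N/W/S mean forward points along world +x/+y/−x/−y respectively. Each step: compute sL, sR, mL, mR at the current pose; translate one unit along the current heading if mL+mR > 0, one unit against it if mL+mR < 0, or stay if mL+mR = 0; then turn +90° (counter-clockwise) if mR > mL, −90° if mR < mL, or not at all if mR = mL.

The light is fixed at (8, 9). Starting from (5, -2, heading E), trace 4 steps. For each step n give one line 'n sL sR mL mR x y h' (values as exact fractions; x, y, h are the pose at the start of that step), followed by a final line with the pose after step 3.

n=0: pose=(5,-2,E); sL=15/13, sR=30/37; mL=-360/481, mR=-225/962; mL+mR=-945/962 → advance -1; mR−mL=495/962 → turn +1·90°
n=1: pose=(4,-2,N); sL=24/25, sR=120/109; mL=-1116/2725, mR=-1692/2725; mL+mR=-2808/2725 → advance -1; mR−mL=-576/2725 → turn -1·90°
n=2: pose=(4,-3,E); sL=12/13, sR=60/89; mL=-678/1157, mR=-246/1157; mL+mR=-924/1157 → advance -1; mR−mL=432/1157 → turn +1·90°
n=3: pose=(3,-3,N); sL=120/157, sR=120/137; mL=-7020/21509, mR=-10620/21509; mL+mR=-17640/21509 → advance -1; mR−mL=-3600/21509 → turn -1·90°

0 15/13 30/37 -360/481 -225/962 5 -2 E
1 24/25 120/109 -1116/2725 -1692/2725 4 -2 N
2 12/13 60/89 -678/1157 -246/1157 4 -3 E
3 120/157 120/137 -7020/21509 -10620/21509 3 -3 N
final 3 -4 E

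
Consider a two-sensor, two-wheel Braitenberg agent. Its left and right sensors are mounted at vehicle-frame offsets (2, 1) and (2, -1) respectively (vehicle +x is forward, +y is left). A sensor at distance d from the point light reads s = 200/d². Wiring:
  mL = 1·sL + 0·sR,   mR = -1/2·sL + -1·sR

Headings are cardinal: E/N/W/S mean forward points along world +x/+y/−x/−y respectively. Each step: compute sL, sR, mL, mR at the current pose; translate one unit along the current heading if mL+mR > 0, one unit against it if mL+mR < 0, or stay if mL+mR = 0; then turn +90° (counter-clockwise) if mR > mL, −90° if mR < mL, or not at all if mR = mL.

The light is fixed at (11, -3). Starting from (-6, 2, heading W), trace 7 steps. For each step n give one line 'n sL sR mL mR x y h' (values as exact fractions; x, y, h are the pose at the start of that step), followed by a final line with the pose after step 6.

0 200/377 200/397 200/377 -115100/149669 -6 2 W
1 100/169 100/137 100/169 -23750/23153 -5 2 N
2 200/221 40/41 200/221 -12940/9061 -5 1 E
3 10/13 25/41 10/13 -530/533 -6 1 S
4 200/377 200/397 200/377 -115100/149669 -6 2 W
5 100/169 100/137 100/169 -23750/23153 -5 2 N
6 200/221 40/41 200/221 -12940/9061 -5 1 E
final -6 1 S

n=0: pose=(-6,2,W); sL=200/377, sR=200/397; mL=200/377, mR=-115100/149669; mL+mR=-35700/149669 → advance -1; mR−mL=-194500/149669 → turn -1·90°
n=1: pose=(-5,2,N); sL=100/169, sR=100/137; mL=100/169, mR=-23750/23153; mL+mR=-10050/23153 → advance -1; mR−mL=-37450/23153 → turn -1·90°
n=2: pose=(-5,1,E); sL=200/221, sR=40/41; mL=200/221, mR=-12940/9061; mL+mR=-4740/9061 → advance -1; mR−mL=-21140/9061 → turn -1·90°
n=3: pose=(-6,1,S); sL=10/13, sR=25/41; mL=10/13, mR=-530/533; mL+mR=-120/533 → advance -1; mR−mL=-940/533 → turn -1·90°
n=4: pose=(-6,2,W); sL=200/377, sR=200/397; mL=200/377, mR=-115100/149669; mL+mR=-35700/149669 → advance -1; mR−mL=-194500/149669 → turn -1·90°
n=5: pose=(-5,2,N); sL=100/169, sR=100/137; mL=100/169, mR=-23750/23153; mL+mR=-10050/23153 → advance -1; mR−mL=-37450/23153 → turn -1·90°
n=6: pose=(-5,1,E); sL=200/221, sR=40/41; mL=200/221, mR=-12940/9061; mL+mR=-4740/9061 → advance -1; mR−mL=-21140/9061 → turn -1·90°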